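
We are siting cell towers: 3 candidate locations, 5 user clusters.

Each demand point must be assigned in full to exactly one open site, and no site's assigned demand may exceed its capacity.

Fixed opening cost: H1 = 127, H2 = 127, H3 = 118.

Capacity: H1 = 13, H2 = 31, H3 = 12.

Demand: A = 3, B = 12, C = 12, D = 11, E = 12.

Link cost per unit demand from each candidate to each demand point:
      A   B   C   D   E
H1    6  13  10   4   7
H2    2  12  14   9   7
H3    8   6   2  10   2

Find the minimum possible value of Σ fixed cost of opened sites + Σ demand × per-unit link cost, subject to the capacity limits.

674

Open {H1, H2, H3}; cheapest assignment that respects the capacities:
  H1 (cap 13, load 11): D — cost 11×4 = 44
  H2 (cap 31, load 27): A, B, E — cost 3×2 + 12×12 + 12×7 = 234
  H3 (cap 12, load 12): C — cost 12×2 = 24
  Shipping 302, fixed 372 → total 674.
  Any other capacity-feasible assignment to {H1, H2, H3} ships for at least 302.
Total demand is 50 and no other set of sites has combined capacity ≥ 50, so {H1, H2, H3} is the only feasible choice of open sites. Minimum: 674.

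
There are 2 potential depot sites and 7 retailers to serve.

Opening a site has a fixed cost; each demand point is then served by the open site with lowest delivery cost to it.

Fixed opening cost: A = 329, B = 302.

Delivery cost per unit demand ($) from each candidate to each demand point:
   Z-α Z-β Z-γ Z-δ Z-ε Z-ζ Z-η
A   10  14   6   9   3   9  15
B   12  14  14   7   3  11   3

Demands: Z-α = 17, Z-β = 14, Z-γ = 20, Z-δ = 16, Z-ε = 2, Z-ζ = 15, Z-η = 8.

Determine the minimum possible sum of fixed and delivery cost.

Open {A}: assign each demand point to its cheapest open site.
  Z-α→A 17×10=170, Z-β→A 14×14=196, Z-γ→A 20×6=120, Z-δ→A 16×9=144, Z-ε→A 2×3=6, Z-ζ→A 15×9=135, Z-η→A 8×15=120
  delivery cost 891, fixed 329 → total 1220.
Compare {B}: delivery cost 987 + fixed 302 = 1289.
Compare {A, B}: delivery cost 763 + fixed 631 = 1394.

1220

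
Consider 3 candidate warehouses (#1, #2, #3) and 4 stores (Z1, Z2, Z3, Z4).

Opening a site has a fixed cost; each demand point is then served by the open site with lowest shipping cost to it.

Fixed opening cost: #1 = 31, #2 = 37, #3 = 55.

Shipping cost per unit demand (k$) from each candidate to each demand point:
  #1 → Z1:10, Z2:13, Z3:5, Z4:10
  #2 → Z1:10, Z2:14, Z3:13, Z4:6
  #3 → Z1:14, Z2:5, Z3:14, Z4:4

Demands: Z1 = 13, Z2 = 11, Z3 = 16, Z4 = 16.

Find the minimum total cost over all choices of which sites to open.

Open {#1, #3}: assign each demand point to its cheapest open site.
  Z1→#1 13×10=130, Z2→#3 11×5=55, Z3→#1 16×5=80, Z4→#3 16×4=64
  shipping cost 329, fixed 86 → total 415.
Compare {#1, #2, #3}: shipping cost 329 + fixed 123 = 452.
Compare {#1, #2}: shipping cost 449 + fixed 68 = 517.
Compare {#1}: shipping cost 513 + fixed 31 = 544.
All other subsets cost ≥ 452. Minimum total cost: 415.

415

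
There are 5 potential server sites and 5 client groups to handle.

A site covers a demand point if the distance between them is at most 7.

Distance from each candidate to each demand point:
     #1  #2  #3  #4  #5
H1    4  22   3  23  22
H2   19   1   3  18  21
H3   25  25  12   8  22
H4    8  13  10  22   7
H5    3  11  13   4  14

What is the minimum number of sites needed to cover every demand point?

Coverage sets (demand points within 7 of each site):
  H1: {#1, #3}
  H2: {#2, #3}
  H3: {}
  H4: {#5}
  H5: {#1, #4}
No 2 sites suffice: every size-2 union leaves at least one demand point uncovered.
But {H2, H4, H5} covers everything, so the minimum is 3.

3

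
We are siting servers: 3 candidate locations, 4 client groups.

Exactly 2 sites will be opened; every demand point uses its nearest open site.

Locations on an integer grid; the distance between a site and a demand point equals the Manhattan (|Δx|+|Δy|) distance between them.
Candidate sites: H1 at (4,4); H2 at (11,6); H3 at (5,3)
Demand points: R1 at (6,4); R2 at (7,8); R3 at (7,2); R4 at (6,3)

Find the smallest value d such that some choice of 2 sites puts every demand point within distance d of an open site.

Open {H1, H2}.
  Farthest demand point is R2 at distance 6 (to H2); all others are ≤ 6.
With {H2, H3} the worst case is 6.
With {H1, H3} the worst case is 7.
No size-2 selection achieves below 6.

6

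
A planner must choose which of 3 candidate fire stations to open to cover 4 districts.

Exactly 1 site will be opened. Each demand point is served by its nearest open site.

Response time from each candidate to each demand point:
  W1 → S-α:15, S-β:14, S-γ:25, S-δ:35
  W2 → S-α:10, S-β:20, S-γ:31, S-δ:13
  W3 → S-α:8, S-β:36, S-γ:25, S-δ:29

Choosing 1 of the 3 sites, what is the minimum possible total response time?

Open {W2}.
  S-α→W2 10, S-β→W2 20, S-γ→W2 31, S-δ→W2 13  ⇒ total 74.
Compare {W1}: total 89.
Compare {W3}: total 98.

74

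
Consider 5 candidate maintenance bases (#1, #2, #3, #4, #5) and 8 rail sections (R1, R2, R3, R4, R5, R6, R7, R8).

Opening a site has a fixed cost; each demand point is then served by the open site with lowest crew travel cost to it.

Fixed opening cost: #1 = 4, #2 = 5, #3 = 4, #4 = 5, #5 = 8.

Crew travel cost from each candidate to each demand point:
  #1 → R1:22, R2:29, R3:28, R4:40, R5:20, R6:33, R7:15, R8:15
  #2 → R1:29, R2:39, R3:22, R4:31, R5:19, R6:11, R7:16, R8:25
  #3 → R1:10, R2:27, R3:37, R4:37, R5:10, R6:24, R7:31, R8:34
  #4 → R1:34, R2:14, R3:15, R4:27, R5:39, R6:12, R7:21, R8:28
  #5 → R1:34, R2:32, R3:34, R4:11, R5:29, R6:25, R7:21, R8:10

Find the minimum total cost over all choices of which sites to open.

Open {#1, #3, #4, #5}: assign each demand point to its cheapest open site.
  R1→#3 10, R2→#4 14, R3→#4 15, R4→#5 11, R5→#3 10, R6→#4 12, R7→#1 15, R8→#5 10
  crew travel cost 97, fixed 21 → total 118.
Compare {#2, #3, #4, #5}: crew travel cost 97 + fixed 22 = 119.
Compare {#3, #4, #5}: crew travel cost 103 + fixed 17 = 120.
Compare {#1, #2, #3, #4, #5}: crew travel cost 96 + fixed 26 = 122.
All other subsets cost ≥ 119. Minimum total cost: 118.

118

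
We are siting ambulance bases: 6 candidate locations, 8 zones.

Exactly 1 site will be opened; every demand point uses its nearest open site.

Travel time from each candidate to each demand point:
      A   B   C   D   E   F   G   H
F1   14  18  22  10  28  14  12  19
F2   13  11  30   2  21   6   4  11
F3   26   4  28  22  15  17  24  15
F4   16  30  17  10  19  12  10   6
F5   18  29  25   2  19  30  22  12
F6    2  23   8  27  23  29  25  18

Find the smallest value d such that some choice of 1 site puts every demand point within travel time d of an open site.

Open {F1}.
  Farthest demand point is E at travel time 28 (to F1); all others are ≤ 28.
With {F3} the worst case is 28.
With {F6} the worst case is 29.
No size-1 selection achieves below 28.

28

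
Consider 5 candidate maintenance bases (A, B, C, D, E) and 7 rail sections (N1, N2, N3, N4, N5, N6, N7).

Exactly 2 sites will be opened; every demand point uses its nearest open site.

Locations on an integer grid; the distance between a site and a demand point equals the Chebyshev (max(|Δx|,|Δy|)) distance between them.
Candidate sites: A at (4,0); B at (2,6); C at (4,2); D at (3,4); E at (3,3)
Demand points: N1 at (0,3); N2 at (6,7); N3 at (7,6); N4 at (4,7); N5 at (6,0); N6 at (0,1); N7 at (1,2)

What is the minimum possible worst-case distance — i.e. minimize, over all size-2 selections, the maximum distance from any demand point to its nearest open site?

Open {A, D}.
  Farthest demand point is N3 at distance 4 (to D); all others are ≤ 4.
With {A, E} the worst case is 4.
With {B, C} the worst case is 4.
No size-2 selection achieves below 4.

4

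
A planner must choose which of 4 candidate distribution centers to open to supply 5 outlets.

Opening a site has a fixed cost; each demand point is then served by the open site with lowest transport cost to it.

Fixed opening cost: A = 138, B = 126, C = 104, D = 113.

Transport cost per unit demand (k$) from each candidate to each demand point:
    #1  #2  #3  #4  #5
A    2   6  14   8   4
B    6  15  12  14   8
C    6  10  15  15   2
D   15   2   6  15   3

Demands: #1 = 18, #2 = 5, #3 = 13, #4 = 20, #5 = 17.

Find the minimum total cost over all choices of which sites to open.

586

Open {A, D}: assign each demand point to its cheapest open site.
  #1→A 18×2=36, #2→D 5×2=10, #3→D 13×6=78, #4→A 20×8=160, #5→D 17×3=51
  transport cost 335, fixed 251 → total 586.
Compare {A}: transport cost 476 + fixed 138 = 614.
Compare {A, C, D}: transport cost 318 + fixed 355 = 673.
Compare {A, C}: transport cost 442 + fixed 242 = 684.
All other subsets cost ≥ 614. Minimum total cost: 586.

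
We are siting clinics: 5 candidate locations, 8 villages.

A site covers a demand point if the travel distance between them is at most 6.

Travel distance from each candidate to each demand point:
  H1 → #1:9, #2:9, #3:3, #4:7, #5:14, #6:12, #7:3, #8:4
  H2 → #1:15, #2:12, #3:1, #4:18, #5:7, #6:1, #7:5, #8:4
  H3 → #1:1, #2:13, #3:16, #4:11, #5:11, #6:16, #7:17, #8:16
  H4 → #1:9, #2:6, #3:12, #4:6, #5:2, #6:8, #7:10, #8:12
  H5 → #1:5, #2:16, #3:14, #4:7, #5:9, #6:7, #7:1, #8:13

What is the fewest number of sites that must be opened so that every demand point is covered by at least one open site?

Coverage sets (demand points within 6 of each site):
  H1: {#3, #7, #8}
  H2: {#3, #6, #7, #8}
  H3: {#1}
  H4: {#2, #4, #5}
  H5: {#1, #7}
No 2 sites suffice: every size-2 union leaves at least one demand point uncovered.
But {H2, H3, H4} covers everything, so the minimum is 3.

3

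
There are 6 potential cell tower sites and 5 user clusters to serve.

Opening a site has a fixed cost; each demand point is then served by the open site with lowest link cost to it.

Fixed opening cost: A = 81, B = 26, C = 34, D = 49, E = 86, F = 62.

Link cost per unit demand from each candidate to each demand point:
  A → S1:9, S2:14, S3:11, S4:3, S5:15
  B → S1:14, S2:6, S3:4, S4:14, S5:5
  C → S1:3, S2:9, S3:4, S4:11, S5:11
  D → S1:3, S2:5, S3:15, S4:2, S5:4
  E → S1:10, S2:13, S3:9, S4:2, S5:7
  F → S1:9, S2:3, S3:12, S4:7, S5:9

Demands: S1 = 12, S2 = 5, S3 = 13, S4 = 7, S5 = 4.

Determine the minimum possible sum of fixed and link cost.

Open {B, D}: assign each demand point to its cheapest open site.
  S1→D 12×3=36, S2→D 5×5=25, S3→B 13×4=52, S4→D 7×2=14, S5→D 4×4=16
  link cost 143, fixed 75 → total 218.
Compare {C, D}: link cost 143 + fixed 83 = 226.
Compare {B, C, D}: link cost 143 + fixed 109 = 252.
Compare {B, D, F}: link cost 133 + fixed 137 = 270.
All other subsets cost ≥ 226. Minimum total cost: 218.

218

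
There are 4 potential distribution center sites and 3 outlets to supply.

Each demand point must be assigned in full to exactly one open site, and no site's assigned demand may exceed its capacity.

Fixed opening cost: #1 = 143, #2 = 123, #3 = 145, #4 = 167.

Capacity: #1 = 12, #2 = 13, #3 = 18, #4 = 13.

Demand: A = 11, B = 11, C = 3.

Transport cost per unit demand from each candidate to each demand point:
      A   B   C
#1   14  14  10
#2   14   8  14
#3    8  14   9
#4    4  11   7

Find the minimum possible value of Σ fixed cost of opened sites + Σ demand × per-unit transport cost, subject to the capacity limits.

471

Open {#2, #3}; cheapest assignment that respects the capacities:
  #2 (cap 13, load 11): B — cost 11×8 = 88
  #3 (cap 18, load 14): A, C — cost 11×8 + 3×9 = 115
  Shipping 203, fixed 268 → total 471.
  Any other capacity-feasible assignment to {#2, #3} ships for at least 203.
Compare {#3, #4}: its best feasible assignment gives total 537.
Compare {#1, #3}: its best feasible assignment gives total 557.
Every other set of open sites that can feasibly serve all demand totals ≥ 537 even under its best assignment. Minimum: 471.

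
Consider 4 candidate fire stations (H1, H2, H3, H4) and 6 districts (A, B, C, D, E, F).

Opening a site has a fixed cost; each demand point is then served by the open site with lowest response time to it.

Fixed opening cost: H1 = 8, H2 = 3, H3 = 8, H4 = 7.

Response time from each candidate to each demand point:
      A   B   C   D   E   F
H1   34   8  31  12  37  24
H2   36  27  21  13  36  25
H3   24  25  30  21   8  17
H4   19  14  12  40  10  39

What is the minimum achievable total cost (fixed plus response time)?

Open {H1, H3, H4}: assign each demand point to its cheapest open site.
  A→H4 19, B→H1 8, C→H4 12, D→H1 12, E→H3 8, F→H3 17
  response time 76, fixed 23 → total 99.
Compare {H1, H4}: response time 85 + fixed 15 = 100.
Compare {H2, H3, H4}: response time 83 + fixed 18 = 101.
Compare {H1, H2, H3, H4}: response time 76 + fixed 26 = 102.
All other subsets cost ≥ 100. Minimum total cost: 99.

99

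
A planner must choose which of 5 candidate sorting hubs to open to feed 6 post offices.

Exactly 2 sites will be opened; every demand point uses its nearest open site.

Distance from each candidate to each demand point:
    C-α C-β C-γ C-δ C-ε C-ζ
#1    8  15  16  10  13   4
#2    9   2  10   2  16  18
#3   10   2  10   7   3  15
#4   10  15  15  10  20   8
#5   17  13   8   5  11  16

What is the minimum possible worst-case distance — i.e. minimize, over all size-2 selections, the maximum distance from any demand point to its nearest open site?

10

Open {#1, #3}.
  Farthest demand point is C-γ at distance 10 (to #3); all others are ≤ 10.
With {#3, #4} the worst case is 10.
With {#1, #2} the worst case is 13.
No size-2 selection achieves below 10.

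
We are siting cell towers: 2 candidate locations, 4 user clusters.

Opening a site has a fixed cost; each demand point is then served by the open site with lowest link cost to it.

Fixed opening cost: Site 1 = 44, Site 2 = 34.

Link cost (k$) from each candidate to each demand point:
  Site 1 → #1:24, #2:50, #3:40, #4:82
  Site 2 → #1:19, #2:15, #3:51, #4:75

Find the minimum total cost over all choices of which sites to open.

194

Open {Site 2}: assign each demand point to its cheapest open site.
  #1→Site 2 19, #2→Site 2 15, #3→Site 2 51, #4→Site 2 75
  link cost 160, fixed 34 → total 194.
Compare {Site 1, Site 2}: link cost 149 + fixed 78 = 227.
Compare {Site 1}: link cost 196 + fixed 44 = 240.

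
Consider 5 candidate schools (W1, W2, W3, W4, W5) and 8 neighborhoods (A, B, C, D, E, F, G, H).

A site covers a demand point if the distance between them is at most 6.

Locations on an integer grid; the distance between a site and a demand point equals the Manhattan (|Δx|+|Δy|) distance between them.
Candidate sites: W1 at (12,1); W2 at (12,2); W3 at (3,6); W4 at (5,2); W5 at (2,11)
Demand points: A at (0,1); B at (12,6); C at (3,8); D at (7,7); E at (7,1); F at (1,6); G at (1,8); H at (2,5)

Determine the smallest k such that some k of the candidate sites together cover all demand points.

3

Coverage sets (demand points within 6 of each site):
  W1: {B, E}
  W2: {B, E}
  W3: {C, D, F, G, H}
  W4: {A, E, H}
  W5: {C, F, G, H}
No 2 sites suffice: every size-2 union leaves at least one demand point uncovered.
But {W1, W3, W4} covers everything, so the minimum is 3.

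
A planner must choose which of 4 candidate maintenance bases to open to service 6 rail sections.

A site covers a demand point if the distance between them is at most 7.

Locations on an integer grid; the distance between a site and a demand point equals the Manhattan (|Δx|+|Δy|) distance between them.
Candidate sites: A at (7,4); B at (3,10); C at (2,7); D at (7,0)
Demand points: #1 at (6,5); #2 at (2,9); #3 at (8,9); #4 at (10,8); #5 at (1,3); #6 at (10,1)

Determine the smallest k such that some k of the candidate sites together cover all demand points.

2

Coverage sets (demand points within 7 of each site):
  A: {#1, #3, #4, #5, #6}
  B: {#2, #3}
  C: {#1, #2, #5}
  D: {#1, #6}
No single site covers all 6 demand points.
But {A, B} covers everything, so the minimum is 2.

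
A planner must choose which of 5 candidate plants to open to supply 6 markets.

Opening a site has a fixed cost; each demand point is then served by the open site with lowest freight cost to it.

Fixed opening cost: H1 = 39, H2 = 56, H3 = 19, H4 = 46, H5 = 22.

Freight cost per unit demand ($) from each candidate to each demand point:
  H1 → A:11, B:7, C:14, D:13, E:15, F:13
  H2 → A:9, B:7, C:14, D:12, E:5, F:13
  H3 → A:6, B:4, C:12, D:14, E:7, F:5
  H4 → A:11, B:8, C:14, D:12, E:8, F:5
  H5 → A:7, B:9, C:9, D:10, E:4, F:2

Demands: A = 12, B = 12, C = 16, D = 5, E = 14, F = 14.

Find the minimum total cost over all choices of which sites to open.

Open {H3, H5}: assign each demand point to its cheapest open site.
  A→H3 12×6=72, B→H3 12×4=48, C→H5 16×9=144, D→H5 5×10=50, E→H5 14×4=56, F→H5 14×2=28
  freight cost 398, fixed 41 → total 439.
Compare {H1, H3, H5}: freight cost 398 + fixed 80 = 478.
Compare {H3, H4, H5}: freight cost 398 + fixed 87 = 485.
Compare {H5}: freight cost 470 + fixed 22 = 492.
All other subsets cost ≥ 478. Minimum total cost: 439.

439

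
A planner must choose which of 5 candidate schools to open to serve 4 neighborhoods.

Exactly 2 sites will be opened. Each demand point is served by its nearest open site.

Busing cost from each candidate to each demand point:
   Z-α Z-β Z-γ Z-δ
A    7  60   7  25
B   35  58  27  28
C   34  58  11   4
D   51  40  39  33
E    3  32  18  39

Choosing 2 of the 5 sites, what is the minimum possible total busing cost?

50

Open {C, E}.
  Z-α→E 3, Z-β→E 32, Z-γ→C 11, Z-δ→C 4  ⇒ total 50.
Compare {A, E}: total 67.
Compare {A, C}: total 76.
No size-2 selection does better; minimum is 50.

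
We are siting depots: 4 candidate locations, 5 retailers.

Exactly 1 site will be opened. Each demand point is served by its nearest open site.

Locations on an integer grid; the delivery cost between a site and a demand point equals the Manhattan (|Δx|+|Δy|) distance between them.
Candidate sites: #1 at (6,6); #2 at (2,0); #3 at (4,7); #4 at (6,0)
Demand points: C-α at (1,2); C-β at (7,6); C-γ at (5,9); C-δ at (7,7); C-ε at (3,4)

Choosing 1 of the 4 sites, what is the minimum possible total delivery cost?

Open {#1}.
  C-α→#1 9, C-β→#1 1, C-γ→#1 4, C-δ→#1 2, C-ε→#1 5  ⇒ total 21.
Compare {#3}: total 22.
Compare {#4}: total 39.
No size-1 selection does better; minimum is 21.

21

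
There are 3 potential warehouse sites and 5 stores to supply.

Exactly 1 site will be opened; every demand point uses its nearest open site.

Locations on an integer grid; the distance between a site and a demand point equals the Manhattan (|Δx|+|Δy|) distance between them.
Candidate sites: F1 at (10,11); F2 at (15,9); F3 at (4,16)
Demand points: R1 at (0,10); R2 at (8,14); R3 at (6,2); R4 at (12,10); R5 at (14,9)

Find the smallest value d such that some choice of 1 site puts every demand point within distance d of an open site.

13

Open {F1}.
  Farthest demand point is R3 at distance 13 (to F1); all others are ≤ 13.
With {F2} the worst case is 16.
With {F3} the worst case is 17.
No size-1 selection achieves below 13.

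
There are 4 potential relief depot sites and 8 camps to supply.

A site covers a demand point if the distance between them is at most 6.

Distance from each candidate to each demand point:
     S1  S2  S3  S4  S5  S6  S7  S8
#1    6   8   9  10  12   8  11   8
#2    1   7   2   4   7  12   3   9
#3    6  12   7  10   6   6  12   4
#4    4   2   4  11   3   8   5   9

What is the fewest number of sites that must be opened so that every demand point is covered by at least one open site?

Coverage sets (demand points within 6 of each site):
  #1: {S1}
  #2: {S1, S3, S4, S7}
  #3: {S1, S5, S6, S8}
  #4: {S1, S2, S3, S5, S7}
No 2 sites suffice: every size-2 union leaves at least one demand point uncovered.
But {#2, #3, #4} covers everything, so the minimum is 3.

3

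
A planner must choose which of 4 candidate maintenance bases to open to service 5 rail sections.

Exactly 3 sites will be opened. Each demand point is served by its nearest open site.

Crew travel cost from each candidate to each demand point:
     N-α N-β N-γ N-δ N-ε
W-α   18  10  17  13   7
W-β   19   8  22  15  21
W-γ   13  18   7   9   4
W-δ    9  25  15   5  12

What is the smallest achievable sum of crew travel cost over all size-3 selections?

Open {W-β, W-γ, W-δ}.
  N-α→W-δ 9, N-β→W-β 8, N-γ→W-γ 7, N-δ→W-δ 5, N-ε→W-γ 4  ⇒ total 33.
Compare {W-α, W-γ, W-δ}: total 35.
Compare {W-α, W-β, W-γ}: total 41.
No size-3 selection does better; minimum is 33.

33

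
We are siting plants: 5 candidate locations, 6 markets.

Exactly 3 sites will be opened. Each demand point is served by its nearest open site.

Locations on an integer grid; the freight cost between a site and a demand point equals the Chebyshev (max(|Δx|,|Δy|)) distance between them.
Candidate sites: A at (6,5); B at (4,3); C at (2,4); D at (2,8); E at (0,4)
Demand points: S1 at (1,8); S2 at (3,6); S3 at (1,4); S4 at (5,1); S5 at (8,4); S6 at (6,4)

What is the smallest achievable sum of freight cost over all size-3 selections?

10

Open {A, C, D}.
  S1→D 1, S2→C 2, S3→C 1, S4→C 3, S5→A 2, S6→A 1  ⇒ total 10.
Compare {A, B, D}: total 11.
Compare {A, D, E}: total 11.
No size-3 selection does better; minimum is 10.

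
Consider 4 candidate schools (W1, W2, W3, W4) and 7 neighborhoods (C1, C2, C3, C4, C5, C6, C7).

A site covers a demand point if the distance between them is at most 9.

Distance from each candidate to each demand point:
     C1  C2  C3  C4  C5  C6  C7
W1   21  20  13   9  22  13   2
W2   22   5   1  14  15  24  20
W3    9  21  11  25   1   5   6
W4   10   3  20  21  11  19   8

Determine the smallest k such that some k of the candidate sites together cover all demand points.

3

Coverage sets (demand points within 9 of each site):
  W1: {C4, C7}
  W2: {C2, C3}
  W3: {C1, C5, C6, C7}
  W4: {C2, C7}
No 2 sites suffice: every size-2 union leaves at least one demand point uncovered.
But {W1, W2, W3} covers everything, so the minimum is 3.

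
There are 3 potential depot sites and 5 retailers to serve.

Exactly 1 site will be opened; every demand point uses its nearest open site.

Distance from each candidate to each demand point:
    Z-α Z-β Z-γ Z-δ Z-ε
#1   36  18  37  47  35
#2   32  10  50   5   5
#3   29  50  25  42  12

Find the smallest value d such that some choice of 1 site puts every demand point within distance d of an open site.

Open {#1}.
  Farthest demand point is Z-δ at distance 47 (to #1); all others are ≤ 47.
With {#2} the worst case is 50.
With {#3} the worst case is 50.
No size-1 selection achieves below 47.

47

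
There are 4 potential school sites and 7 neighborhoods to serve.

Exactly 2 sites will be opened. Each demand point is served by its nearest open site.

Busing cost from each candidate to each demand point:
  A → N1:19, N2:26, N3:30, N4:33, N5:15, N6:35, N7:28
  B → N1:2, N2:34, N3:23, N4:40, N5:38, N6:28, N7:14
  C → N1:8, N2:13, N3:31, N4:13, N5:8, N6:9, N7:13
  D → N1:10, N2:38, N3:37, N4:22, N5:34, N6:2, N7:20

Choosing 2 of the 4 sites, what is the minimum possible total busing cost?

81

Open {B, C}.
  N1→B 2, N2→C 13, N3→B 23, N4→C 13, N5→C 8, N6→C 9, N7→C 13  ⇒ total 81.
Compare {C, D}: total 88.
Compare {A, C}: total 94.
No size-2 selection does better; minimum is 81.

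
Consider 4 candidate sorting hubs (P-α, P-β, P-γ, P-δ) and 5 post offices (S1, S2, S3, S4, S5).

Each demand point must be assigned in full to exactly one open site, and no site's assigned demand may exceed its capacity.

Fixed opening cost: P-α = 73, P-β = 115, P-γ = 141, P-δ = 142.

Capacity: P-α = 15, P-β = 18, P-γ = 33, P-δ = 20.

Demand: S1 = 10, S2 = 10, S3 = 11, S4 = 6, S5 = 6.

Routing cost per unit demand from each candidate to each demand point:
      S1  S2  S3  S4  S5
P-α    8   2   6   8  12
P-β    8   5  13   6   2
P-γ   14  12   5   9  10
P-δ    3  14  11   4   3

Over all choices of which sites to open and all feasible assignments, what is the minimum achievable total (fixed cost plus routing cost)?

512

Open {P-α, P-β, P-δ}; cheapest assignment that respects the capacities:
  P-α (cap 15, load 11): S3 — cost 11×6 = 66
  P-β (cap 18, load 16): S2, S5 — cost 10×5 + 6×2 = 62
  P-δ (cap 20, load 16): S1, S4 — cost 10×3 + 6×4 = 54
  Shipping 182, fixed 330 → total 512.
  Any other capacity-feasible assignment to {P-α, P-β, P-δ} ships for at least 182.
Compare {P-α, P-γ, P-δ}: its best feasible assignment gives total 533.
Compare {P-α, P-γ}: its best feasible assignment gives total 543.
Every other set of open sites that can feasibly serve all demand totals ≥ 533 even under its best assignment. Minimum: 512.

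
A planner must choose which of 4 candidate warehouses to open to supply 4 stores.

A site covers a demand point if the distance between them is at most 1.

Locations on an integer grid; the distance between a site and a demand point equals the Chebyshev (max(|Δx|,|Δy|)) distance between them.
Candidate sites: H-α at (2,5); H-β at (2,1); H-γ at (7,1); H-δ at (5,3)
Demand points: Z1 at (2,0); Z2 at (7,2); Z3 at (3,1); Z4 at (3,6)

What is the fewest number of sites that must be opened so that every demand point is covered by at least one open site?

Coverage sets (demand points within 1 of each site):
  H-α: {Z4}
  H-β: {Z1, Z3}
  H-γ: {Z2}
  H-δ: {}
No 2 sites suffice: every size-2 union leaves at least one demand point uncovered.
But {H-α, H-β, H-γ} covers everything, so the minimum is 3.

3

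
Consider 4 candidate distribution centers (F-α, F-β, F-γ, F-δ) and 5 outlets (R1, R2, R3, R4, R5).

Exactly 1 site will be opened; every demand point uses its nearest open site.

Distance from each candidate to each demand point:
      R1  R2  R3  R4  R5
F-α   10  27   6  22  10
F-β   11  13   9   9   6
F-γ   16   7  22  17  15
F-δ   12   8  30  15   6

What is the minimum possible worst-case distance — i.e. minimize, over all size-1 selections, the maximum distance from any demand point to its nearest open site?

Open {F-β}.
  Farthest demand point is R2 at distance 13 (to F-β); all others are ≤ 13.
With {F-γ} the worst case is 22.
With {F-α} the worst case is 27.
No size-1 selection achieves below 13.

13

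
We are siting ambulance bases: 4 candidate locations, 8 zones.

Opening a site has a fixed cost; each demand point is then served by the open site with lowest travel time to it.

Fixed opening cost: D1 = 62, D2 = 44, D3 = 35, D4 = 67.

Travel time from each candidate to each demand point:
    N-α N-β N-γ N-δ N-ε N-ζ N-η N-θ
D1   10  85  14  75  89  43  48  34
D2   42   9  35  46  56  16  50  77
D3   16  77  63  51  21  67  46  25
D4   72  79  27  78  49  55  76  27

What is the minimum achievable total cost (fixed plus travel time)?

293

Open {D2, D3}: assign each demand point to its cheapest open site.
  N-α→D3 16, N-β→D2 9, N-γ→D2 35, N-δ→D2 46, N-ε→D3 21, N-ζ→D2 16, N-η→D3 46, N-θ→D3 25
  travel time 214, fixed 79 → total 293.
Compare {D1, D2, D3}: travel time 187 + fixed 141 = 328.
Compare {D1, D2}: travel time 233 + fixed 106 = 339.
Compare {D2, D3, D4}: travel time 206 + fixed 146 = 352.
All other subsets cost ≥ 328. Minimum total cost: 293.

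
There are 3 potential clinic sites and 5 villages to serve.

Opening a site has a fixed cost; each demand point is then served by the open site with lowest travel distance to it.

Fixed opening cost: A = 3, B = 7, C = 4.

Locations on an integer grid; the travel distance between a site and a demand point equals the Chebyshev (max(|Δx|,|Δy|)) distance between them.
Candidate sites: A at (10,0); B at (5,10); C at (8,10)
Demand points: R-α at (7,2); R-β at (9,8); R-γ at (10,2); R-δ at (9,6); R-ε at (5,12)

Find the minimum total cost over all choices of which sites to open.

Open {A, C}: assign each demand point to its cheapest open site.
  R-α→A 3, R-β→C 2, R-γ→A 2, R-δ→C 4, R-ε→C 3
  travel distance 14, fixed 7 → total 21.
Compare {A, B}: travel distance 15 + fixed 10 = 25.
Compare {A, B, C}: travel distance 13 + fixed 14 = 27.
Compare {C}: travel distance 25 + fixed 4 = 29.
All other subsets cost ≥ 25. Minimum total cost: 21.

21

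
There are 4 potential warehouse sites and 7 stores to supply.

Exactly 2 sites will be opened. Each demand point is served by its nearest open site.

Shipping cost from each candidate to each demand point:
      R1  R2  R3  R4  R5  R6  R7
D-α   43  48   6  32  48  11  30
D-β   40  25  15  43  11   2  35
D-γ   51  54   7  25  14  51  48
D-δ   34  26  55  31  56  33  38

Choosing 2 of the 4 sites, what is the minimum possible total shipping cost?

145

Open {D-β, D-γ}.
  R1→D-β 40, R2→D-β 25, R3→D-γ 7, R4→D-γ 25, R5→D-β 11, R6→D-β 2, R7→D-β 35  ⇒ total 145.
Compare {D-α, D-β}: total 146.
Compare {D-β, D-δ}: total 153.
No size-2 selection does better; minimum is 145.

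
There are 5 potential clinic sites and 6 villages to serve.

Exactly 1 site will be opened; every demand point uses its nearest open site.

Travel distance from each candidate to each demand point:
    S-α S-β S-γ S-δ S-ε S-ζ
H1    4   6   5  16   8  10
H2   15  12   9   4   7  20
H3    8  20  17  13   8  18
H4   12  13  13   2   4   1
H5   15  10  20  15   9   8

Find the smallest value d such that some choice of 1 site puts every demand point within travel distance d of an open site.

Open {H4}.
  Farthest demand point is S-β at travel distance 13 (to H4); all others are ≤ 13.
With {H1} the worst case is 16.
With {H2} the worst case is 20.
No size-1 selection achieves below 13.

13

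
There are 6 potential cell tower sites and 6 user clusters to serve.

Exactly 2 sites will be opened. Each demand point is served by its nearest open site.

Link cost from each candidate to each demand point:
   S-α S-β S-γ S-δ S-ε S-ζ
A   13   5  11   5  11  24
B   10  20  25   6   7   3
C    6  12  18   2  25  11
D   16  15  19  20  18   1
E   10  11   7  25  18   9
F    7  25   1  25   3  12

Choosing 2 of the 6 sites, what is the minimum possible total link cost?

Open {A, F}.
  S-α→F 7, S-β→A 5, S-γ→F 1, S-δ→A 5, S-ε→F 3, S-ζ→F 12  ⇒ total 33.
Compare {C, F}: total 35.
Compare {B, F}: total 40.
No size-2 selection does better; minimum is 33.

33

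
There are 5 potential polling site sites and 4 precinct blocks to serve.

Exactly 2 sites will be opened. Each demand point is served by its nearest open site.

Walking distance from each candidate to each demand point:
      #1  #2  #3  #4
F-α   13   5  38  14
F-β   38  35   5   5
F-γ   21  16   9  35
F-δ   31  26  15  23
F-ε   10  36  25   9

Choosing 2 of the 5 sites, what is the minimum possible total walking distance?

28

Open {F-α, F-β}.
  #1→F-α 13, #2→F-α 5, #3→F-β 5, #4→F-β 5  ⇒ total 28.
Compare {F-α, F-γ}: total 41.
Compare {F-γ, F-ε}: total 44.
No size-2 selection does better; minimum is 28.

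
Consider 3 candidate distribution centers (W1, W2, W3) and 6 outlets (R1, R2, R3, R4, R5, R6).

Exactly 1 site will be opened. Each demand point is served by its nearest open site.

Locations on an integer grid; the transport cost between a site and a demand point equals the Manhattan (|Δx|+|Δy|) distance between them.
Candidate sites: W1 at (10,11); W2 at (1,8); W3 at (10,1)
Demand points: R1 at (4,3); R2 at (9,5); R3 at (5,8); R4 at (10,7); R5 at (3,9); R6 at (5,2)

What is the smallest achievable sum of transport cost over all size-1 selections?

46

Open {W2}.
  R1→W2 8, R2→W2 11, R3→W2 4, R4→W2 10, R5→W2 3, R6→W2 10  ⇒ total 46.
Compare {W3}: total 52.
Compare {W1}: total 56.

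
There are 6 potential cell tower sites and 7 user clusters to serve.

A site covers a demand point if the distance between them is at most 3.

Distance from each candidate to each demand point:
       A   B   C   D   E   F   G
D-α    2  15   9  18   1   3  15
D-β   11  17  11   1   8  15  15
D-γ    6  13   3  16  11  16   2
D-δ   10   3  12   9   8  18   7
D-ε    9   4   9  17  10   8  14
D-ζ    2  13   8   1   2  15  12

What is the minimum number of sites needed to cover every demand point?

Coverage sets (demand points within 3 of each site):
  D-α: {A, E, F}
  D-β: {D}
  D-γ: {C, G}
  D-δ: {B}
  D-ε: {}
  D-ζ: {A, D, E}
No 3 sites suffice: every size-3 union leaves at least one demand point uncovered.
But {D-α, D-β, D-γ, D-δ} covers everything, so the minimum is 4.

4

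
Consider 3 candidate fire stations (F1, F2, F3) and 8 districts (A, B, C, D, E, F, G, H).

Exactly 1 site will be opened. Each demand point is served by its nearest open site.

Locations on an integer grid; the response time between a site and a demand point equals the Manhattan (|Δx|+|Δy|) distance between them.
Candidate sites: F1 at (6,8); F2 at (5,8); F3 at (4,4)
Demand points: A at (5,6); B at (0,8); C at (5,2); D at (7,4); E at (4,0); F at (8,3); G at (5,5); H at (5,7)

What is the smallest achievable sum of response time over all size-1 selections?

32

Open {F3}.
  A→F3 3, B→F3 8, C→F3 3, D→F3 3, E→F3 4, F→F3 5, G→F3 2, H→F3 4  ⇒ total 32.
Compare {F2}: total 40.
Compare {F1}: total 44.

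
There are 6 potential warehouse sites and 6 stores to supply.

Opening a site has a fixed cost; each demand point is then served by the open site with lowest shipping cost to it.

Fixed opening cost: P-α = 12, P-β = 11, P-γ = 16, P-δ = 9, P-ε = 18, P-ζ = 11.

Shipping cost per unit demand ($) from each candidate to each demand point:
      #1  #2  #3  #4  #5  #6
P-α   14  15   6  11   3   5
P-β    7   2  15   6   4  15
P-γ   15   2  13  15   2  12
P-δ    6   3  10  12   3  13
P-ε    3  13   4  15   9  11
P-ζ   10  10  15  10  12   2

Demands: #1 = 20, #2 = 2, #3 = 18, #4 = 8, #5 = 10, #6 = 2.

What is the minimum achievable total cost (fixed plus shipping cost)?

Open {P-β, P-γ, P-ε, P-ζ}: assign each demand point to its cheapest open site.
  #1→P-ε 20×3=60, #2→P-β 2×2=4, #3→P-ε 18×4=72, #4→P-β 8×6=48, #5→P-γ 10×2=20, #6→P-ζ 2×2=4
  shipping cost 208, fixed 56 → total 264.
Compare {P-α, P-β, P-ε}: shipping cost 224 + fixed 41 = 265.
Compare {P-β, P-δ, P-ε, P-ζ}: shipping cost 218 + fixed 49 = 267.
Compare {P-β, P-ε, P-ζ}: shipping cost 228 + fixed 40 = 268.
All other subsets cost ≥ 265. Minimum total cost: 264.

264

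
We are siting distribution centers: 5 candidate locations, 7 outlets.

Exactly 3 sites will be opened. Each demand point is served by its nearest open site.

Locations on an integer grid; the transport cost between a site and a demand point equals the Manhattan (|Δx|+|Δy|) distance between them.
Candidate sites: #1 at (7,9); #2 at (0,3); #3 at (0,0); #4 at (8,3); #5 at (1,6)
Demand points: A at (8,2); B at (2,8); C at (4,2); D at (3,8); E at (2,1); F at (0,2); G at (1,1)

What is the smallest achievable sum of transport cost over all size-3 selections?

Open {#3, #4, #5}.
  A→#4 1, B→#5 3, C→#4 5, D→#5 4, E→#3 3, F→#3 2, G→#3 2  ⇒ total 20.
Compare {#2, #4, #5}: total 21.
Compare {#1, #3, #4}: total 24.
No size-3 selection does better; minimum is 20.

20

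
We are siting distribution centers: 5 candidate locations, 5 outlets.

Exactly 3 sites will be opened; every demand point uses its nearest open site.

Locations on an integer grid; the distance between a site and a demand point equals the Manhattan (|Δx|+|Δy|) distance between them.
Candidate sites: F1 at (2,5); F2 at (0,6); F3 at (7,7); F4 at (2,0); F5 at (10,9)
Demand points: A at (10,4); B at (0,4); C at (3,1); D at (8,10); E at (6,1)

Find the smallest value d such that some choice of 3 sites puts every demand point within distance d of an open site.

Open {F1, F4, F5}.
  Farthest demand point is A at distance 5 (to F5); all others are ≤ 5.
With {F2, F4, F5} the worst case is 5.
With {F1, F3, F4} the worst case is 6.
No size-3 selection achieves below 5.

5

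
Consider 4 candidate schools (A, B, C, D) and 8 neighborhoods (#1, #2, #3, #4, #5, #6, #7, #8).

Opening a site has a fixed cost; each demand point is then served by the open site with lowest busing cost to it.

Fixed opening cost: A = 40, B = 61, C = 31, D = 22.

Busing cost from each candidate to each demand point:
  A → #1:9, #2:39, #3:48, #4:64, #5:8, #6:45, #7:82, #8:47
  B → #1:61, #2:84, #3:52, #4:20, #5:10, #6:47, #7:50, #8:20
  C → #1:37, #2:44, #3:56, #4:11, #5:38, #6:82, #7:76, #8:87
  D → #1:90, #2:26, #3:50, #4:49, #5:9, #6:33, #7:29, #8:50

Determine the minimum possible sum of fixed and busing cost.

298

Open {C, D}: assign each demand point to its cheapest open site.
  #1→C 37, #2→D 26, #3→D 50, #4→C 11, #5→D 9, #6→D 33, #7→D 29, #8→D 50
  busing cost 245, fixed 53 → total 298.
Compare {A, C, D}: busing cost 211 + fixed 93 = 304.
Compare {A, D}: busing cost 249 + fixed 62 = 311.
Compare {A, B, D}: busing cost 193 + fixed 123 = 316.
All other subsets cost ≥ 304. Minimum total cost: 298.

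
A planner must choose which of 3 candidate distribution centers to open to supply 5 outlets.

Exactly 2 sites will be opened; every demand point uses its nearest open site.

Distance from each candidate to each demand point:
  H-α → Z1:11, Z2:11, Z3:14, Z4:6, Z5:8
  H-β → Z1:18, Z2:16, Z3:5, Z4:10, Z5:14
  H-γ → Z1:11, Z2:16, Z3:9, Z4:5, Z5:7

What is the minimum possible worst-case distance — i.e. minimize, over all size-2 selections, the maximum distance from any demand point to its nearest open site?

Open {H-α, H-β}.
  Farthest demand point is Z1 at distance 11 (to H-α); all others are ≤ 11.
With {H-α, H-γ} the worst case is 11.
With {H-β, H-γ} the worst case is 16.
No size-2 selection achieves below 11.

11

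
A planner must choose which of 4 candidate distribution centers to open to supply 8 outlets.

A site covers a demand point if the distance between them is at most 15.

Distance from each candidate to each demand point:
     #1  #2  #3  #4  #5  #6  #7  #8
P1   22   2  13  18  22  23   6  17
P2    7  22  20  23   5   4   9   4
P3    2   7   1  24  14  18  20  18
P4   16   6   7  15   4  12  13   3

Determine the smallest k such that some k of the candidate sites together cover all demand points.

Coverage sets (demand points within 15 of each site):
  P1: {#2, #3, #7}
  P2: {#1, #5, #6, #7, #8}
  P3: {#1, #2, #3, #5}
  P4: {#2, #3, #4, #5, #6, #7, #8}
No single site covers all 8 demand points.
But {P2, P4} covers everything, so the minimum is 2.

2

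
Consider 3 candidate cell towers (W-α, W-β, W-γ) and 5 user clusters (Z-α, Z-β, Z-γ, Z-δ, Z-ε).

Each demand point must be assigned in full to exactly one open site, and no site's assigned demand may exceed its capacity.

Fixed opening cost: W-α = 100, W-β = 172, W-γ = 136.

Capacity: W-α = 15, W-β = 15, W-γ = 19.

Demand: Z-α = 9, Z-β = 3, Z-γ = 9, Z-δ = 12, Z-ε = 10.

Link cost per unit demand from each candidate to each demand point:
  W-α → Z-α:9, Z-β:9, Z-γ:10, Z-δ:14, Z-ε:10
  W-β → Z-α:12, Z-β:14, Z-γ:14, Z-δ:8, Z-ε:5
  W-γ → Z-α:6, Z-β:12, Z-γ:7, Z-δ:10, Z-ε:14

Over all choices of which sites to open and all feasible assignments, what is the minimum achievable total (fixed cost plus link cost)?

748

Open {W-α, W-β, W-γ}; cheapest assignment that respects the capacities:
  W-α (cap 15, load 13): Z-β, Z-ε — cost 3×9 + 10×10 = 127
  W-β (cap 15, load 12): Z-δ — cost 12×8 = 96
  W-γ (cap 19, load 18): Z-α, Z-γ — cost 9×6 + 9×7 = 117
  Shipping 340, fixed 408 → total 748.
  Any other capacity-feasible assignment to {W-α, W-β, W-γ} ships for at least 340.
Total demand is 43 and no other set of sites has combined capacity ≥ 43, so {W-α, W-β, W-γ} is the only feasible choice of open sites. Minimum: 748.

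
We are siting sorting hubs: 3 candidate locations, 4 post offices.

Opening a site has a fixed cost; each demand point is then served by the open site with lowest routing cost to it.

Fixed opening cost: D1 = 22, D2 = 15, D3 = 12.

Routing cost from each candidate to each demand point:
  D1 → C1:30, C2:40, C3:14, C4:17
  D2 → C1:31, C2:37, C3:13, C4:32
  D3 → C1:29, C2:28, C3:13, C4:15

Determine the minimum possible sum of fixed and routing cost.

Open {D3}: assign each demand point to its cheapest open site.
  C1→D3 29, C2→D3 28, C3→D3 13, C4→D3 15
  routing cost 85, fixed 12 → total 97.
Compare {D2, D3}: routing cost 85 + fixed 27 = 112.
Compare {D1, D3}: routing cost 85 + fixed 34 = 119.
Compare {D1}: routing cost 101 + fixed 22 = 123.
All other subsets cost ≥ 112. Minimum total cost: 97.

97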